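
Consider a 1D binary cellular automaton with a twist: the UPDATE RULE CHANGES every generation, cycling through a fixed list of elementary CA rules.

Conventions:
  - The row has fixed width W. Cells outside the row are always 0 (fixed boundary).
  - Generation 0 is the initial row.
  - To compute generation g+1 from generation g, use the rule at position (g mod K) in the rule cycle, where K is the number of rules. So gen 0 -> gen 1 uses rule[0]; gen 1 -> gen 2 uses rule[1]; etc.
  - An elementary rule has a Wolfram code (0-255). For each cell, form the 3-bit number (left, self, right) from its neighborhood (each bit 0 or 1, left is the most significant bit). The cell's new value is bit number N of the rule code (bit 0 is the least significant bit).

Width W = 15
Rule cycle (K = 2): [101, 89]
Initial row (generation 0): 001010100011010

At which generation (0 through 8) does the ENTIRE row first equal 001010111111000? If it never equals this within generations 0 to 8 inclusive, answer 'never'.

Answer: never

Derivation:
Gen 0: 001010100011010
Gen 1 (rule 101): 101111101001110
Gen 2 (rule 89): 001000100101011
Gen 3 (rule 101): 101010100111101
Gen 4 (rule 89): 000000010100100
Gen 5 (rule 101): 111111011100101
Gen 6 (rule 89): 100001010110000
Gen 7 (rule 101): 101101111010111
Gen 8 (rule 89): 001101001000101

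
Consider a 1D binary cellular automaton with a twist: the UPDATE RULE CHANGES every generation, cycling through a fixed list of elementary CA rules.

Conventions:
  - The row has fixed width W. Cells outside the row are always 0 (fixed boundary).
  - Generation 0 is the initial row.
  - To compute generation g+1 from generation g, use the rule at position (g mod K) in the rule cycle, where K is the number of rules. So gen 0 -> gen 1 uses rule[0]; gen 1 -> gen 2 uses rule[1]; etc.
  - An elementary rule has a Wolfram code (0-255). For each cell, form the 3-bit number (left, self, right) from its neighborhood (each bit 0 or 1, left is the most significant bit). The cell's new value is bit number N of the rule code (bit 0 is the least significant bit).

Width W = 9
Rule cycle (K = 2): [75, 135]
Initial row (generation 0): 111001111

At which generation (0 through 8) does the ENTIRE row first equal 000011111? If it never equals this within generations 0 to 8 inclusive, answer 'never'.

Answer: 3

Derivation:
Gen 0: 111001111
Gen 1 (rule 75): 101011001
Gen 2 (rule 135): 101000011
Gen 3 (rule 75): 000011111
Gen 4 (rule 135): 111101110
Gen 5 (rule 75): 100101010
Gen 6 (rule 135): 101101010
Gen 7 (rule 75): 001100000
Gen 8 (rule 135): 110001111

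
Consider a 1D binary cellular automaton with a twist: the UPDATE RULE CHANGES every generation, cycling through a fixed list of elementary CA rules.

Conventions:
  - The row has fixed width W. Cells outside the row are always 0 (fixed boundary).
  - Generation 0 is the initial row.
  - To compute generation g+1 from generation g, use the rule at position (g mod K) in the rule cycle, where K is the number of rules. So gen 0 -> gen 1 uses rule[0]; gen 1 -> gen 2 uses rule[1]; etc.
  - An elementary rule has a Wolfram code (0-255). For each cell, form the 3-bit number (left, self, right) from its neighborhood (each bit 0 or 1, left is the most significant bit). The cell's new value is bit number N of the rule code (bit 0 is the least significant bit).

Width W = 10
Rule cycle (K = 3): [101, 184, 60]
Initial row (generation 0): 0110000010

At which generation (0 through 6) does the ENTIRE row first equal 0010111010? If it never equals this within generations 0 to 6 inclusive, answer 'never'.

Answer: 1

Derivation:
Gen 0: 0110000010
Gen 1 (rule 101): 0010111010
Gen 2 (rule 184): 0001110101
Gen 3 (rule 60): 0001001111
Gen 4 (rule 101): 1101000001
Gen 5 (rule 184): 1010100000
Gen 6 (rule 60): 1111110000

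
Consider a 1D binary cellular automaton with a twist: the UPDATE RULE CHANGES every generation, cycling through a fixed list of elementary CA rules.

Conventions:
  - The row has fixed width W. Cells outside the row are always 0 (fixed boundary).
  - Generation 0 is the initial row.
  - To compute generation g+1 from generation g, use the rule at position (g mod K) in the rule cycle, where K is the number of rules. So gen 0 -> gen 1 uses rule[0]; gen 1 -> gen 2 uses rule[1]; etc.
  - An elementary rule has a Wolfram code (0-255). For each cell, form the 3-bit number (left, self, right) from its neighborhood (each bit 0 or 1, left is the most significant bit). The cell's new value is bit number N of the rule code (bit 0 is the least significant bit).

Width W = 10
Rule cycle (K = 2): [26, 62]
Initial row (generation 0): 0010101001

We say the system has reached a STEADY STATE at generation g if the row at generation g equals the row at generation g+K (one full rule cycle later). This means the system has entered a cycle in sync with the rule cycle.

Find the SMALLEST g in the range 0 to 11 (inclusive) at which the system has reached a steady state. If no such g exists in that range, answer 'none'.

Gen 0: 0010101001
Gen 1 (rule 26): 0100000110
Gen 2 (rule 62): 1110001101
Gen 3 (rule 26): 1001011000
Gen 4 (rule 62): 1111110100
Gen 5 (rule 26): 1000000010
Gen 6 (rule 62): 1100000111
Gen 7 (rule 26): 1010001100
Gen 8 (rule 62): 1111011010
Gen 9 (rule 26): 1000010001
Gen 10 (rule 62): 1100111011
Gen 11 (rule 26): 1011100010
Gen 12 (rule 62): 1110010111
Gen 13 (rule 26): 1001100100

Answer: none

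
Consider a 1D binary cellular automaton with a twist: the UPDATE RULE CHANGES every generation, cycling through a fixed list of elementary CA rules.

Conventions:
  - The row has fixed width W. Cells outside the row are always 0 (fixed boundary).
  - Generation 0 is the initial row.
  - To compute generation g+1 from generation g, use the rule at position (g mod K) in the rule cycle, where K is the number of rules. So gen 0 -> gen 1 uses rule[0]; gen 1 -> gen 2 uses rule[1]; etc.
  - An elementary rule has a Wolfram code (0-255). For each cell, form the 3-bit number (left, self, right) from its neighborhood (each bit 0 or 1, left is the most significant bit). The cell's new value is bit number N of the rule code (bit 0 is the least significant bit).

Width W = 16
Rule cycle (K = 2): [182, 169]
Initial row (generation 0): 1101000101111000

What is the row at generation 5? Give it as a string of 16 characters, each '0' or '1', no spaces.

Answer: 1100111110101101

Derivation:
Gen 0: 1101000101111000
Gen 1 (rule 182): 0011101110110100
Gen 2 (rule 169): 1011011101101001
Gen 3 (rule 182): 1100101010011111
Gen 4 (rule 169): 1000010100011110
Gen 5 (rule 182): 1100111110101101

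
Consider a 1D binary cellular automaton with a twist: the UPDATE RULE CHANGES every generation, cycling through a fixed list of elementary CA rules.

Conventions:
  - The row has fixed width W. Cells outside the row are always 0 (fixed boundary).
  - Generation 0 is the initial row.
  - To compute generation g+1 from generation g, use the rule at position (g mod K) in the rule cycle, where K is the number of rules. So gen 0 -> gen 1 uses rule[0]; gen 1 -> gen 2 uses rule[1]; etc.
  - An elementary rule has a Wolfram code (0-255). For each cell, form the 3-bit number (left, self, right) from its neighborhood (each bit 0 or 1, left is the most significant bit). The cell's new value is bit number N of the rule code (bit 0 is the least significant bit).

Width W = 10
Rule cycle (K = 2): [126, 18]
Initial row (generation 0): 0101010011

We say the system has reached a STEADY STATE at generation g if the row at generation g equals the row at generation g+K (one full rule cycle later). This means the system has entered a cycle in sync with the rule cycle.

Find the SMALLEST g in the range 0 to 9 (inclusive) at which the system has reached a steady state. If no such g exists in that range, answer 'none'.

Answer: 2

Derivation:
Gen 0: 0101010011
Gen 1 (rule 126): 1111111111
Gen 2 (rule 18): 0000000000
Gen 3 (rule 126): 0000000000
Gen 4 (rule 18): 0000000000
Gen 5 (rule 126): 0000000000
Gen 6 (rule 18): 0000000000
Gen 7 (rule 126): 0000000000
Gen 8 (rule 18): 0000000000
Gen 9 (rule 126): 0000000000
Gen 10 (rule 18): 0000000000
Gen 11 (rule 126): 0000000000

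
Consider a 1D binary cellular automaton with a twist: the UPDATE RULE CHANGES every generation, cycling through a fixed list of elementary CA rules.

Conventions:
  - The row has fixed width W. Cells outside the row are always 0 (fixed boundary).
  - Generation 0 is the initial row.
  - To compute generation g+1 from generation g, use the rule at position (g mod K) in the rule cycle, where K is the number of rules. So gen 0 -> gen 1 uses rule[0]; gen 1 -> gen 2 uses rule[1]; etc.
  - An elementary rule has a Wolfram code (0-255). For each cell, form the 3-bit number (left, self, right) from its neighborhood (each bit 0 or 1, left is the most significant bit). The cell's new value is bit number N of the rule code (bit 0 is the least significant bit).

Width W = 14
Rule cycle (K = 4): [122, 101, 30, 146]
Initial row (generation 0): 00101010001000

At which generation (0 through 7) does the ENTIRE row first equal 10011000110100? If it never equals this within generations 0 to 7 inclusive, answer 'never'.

Answer: never

Derivation:
Gen 0: 00101010001000
Gen 1 (rule 122): 01010101010100
Gen 2 (rule 101): 01111111111101
Gen 3 (rule 30): 11000000000001
Gen 4 (rule 146): 00100000000010
Gen 5 (rule 122): 01010000000101
Gen 6 (rule 101): 01110111110111
Gen 7 (rule 30): 11000100000100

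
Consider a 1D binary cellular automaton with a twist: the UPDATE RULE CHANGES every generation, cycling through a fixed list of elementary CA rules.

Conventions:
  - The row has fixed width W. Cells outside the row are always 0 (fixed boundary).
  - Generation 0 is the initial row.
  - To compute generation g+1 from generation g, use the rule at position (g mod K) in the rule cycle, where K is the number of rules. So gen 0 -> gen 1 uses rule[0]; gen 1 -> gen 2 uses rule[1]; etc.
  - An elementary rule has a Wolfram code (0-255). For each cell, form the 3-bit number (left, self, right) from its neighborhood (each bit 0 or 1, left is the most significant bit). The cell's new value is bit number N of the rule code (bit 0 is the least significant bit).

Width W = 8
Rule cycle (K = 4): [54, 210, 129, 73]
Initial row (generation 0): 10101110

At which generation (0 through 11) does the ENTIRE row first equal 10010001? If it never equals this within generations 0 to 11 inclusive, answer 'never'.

Gen 0: 10101110
Gen 1 (rule 54): 11110001
Gen 2 (rule 210): 01111010
Gen 3 (rule 129): 00110000
Gen 4 (rule 73): 10110111
Gen 5 (rule 54): 11001000
Gen 6 (rule 210): 01110100
Gen 7 (rule 129): 00100001
Gen 8 (rule 73): 10001100
Gen 9 (rule 54): 11010010
Gen 10 (rule 210): 01001101
Gen 11 (rule 129): 00000000

Answer: never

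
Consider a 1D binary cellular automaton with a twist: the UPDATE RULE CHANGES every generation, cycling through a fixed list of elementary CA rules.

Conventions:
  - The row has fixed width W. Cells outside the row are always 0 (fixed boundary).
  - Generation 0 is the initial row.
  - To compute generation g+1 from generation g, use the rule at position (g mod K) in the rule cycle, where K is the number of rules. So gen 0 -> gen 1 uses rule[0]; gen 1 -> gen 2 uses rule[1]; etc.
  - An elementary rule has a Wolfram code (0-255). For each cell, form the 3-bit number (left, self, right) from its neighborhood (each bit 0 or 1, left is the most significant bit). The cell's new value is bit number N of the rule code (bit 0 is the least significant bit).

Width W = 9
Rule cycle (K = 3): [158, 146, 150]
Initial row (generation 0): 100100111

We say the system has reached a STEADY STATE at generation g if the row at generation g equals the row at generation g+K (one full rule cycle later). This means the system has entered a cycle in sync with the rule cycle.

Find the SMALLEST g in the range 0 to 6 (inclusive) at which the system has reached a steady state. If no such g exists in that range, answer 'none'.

Answer: none

Derivation:
Gen 0: 100100111
Gen 1 (rule 158): 111111110
Gen 2 (rule 146): 011111101
Gen 3 (rule 150): 101111001
Gen 4 (rule 158): 101110111
Gen 5 (rule 146): 000100010
Gen 6 (rule 150): 001110111
Gen 7 (rule 158): 011100110
Gen 8 (rule 146): 101011001
Gen 9 (rule 150): 101000111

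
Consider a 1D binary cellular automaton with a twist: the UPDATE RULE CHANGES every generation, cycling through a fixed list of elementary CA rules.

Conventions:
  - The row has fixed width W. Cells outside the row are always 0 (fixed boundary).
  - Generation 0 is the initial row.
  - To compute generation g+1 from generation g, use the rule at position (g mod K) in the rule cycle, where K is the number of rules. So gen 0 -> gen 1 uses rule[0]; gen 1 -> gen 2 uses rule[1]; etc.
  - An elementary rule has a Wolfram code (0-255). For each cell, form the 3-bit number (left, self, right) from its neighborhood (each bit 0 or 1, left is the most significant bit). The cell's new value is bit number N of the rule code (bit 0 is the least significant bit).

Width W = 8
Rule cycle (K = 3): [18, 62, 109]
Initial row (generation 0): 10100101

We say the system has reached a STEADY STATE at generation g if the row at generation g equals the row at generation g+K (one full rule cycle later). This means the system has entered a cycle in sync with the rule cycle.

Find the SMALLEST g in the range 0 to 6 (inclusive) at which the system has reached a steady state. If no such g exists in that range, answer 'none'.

Gen 0: 10100101
Gen 1 (rule 18): 00011000
Gen 2 (rule 62): 00110100
Gen 3 (rule 109): 10111101
Gen 4 (rule 18): 00000000
Gen 5 (rule 62): 00000000
Gen 6 (rule 109): 11111111
Gen 7 (rule 18): 00000000
Gen 8 (rule 62): 00000000
Gen 9 (rule 109): 11111111

Answer: 4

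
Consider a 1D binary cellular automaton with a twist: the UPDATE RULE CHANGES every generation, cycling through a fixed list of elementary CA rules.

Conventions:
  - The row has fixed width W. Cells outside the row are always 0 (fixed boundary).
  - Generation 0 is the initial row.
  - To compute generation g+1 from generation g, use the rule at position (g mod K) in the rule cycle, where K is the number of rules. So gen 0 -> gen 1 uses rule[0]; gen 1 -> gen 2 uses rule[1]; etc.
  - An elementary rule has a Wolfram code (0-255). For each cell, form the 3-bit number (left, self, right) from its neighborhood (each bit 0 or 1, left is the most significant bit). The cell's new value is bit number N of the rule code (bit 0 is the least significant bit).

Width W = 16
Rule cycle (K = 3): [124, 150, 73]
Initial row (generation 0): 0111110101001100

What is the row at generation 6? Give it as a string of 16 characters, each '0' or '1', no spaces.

Gen 0: 0111110101001100
Gen 1 (rule 124): 0100011111101110
Gen 2 (rule 150): 1110101111000101
Gen 3 (rule 73): 1010001001010000
Gen 4 (rule 124): 1111001101111000
Gen 5 (rule 150): 0110110000110100
Gen 6 (rule 73): 0110110110110001

Answer: 0110110110110001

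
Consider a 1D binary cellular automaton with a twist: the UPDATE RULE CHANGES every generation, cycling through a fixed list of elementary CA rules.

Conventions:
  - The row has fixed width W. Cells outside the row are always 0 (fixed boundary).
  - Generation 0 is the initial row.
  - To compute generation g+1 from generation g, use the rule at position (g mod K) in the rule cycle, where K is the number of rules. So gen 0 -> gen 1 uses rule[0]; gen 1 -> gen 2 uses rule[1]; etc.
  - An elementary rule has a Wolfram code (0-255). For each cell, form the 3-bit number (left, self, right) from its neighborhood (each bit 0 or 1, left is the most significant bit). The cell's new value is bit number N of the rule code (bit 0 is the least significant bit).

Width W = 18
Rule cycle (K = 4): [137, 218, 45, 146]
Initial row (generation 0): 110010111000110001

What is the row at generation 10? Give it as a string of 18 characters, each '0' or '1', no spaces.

Gen 0: 110010111000110001
Gen 1 (rule 137): 100000110010100100
Gen 2 (rule 218): 010001111100011010
Gen 3 (rule 45): 010101000001010110
Gen 4 (rule 146): 100000100010000001
Gen 5 (rule 137): 001110001000111100
Gen 6 (rule 218): 011111010101111110
Gen 7 (rule 45): 010000111111000000
Gen 8 (rule 146): 101001011110100000
Gen 9 (rule 137): 000000011100001111
Gen 10 (rule 218): 000000111110011111

Answer: 000000111110011111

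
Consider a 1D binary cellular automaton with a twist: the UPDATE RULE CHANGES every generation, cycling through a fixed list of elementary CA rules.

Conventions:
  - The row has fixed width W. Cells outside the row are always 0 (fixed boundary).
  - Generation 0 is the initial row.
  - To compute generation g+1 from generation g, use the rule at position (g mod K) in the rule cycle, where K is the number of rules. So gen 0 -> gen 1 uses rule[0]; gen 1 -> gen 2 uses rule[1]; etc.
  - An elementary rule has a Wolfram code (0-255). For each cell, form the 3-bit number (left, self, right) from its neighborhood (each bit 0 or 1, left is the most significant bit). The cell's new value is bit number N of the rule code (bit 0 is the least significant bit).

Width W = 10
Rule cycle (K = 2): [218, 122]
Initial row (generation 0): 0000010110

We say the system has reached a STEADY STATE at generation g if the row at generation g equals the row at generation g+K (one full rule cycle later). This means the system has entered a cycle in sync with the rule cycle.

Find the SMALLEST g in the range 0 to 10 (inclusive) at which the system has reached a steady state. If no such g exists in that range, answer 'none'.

Answer: none

Derivation:
Gen 0: 0000010110
Gen 1 (rule 218): 0000100111
Gen 2 (rule 122): 0001011101
Gen 3 (rule 218): 0010011100
Gen 4 (rule 122): 0101110110
Gen 5 (rule 218): 1001110111
Gen 6 (rule 122): 0111011101
Gen 7 (rule 218): 1111011100
Gen 8 (rule 122): 1001110110
Gen 9 (rule 218): 0111110111
Gen 10 (rule 122): 1100011101
Gen 11 (rule 218): 1110111100
Gen 12 (rule 122): 1011100110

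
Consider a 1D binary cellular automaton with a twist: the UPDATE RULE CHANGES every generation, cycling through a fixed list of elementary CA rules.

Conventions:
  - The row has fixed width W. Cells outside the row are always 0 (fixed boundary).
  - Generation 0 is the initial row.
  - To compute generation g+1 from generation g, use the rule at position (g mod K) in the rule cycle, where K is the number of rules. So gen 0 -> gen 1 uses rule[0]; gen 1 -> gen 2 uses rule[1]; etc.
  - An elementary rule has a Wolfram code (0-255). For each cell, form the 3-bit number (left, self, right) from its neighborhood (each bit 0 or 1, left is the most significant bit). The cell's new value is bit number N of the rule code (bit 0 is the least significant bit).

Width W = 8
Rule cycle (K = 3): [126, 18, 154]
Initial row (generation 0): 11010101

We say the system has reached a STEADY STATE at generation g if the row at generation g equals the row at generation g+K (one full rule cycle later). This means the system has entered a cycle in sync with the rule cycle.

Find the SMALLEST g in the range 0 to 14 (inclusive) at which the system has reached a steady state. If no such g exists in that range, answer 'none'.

Answer: 2

Derivation:
Gen 0: 11010101
Gen 1 (rule 126): 11111111
Gen 2 (rule 18): 00000000
Gen 3 (rule 154): 00000000
Gen 4 (rule 126): 00000000
Gen 5 (rule 18): 00000000
Gen 6 (rule 154): 00000000
Gen 7 (rule 126): 00000000
Gen 8 (rule 18): 00000000
Gen 9 (rule 154): 00000000
Gen 10 (rule 126): 00000000
Gen 11 (rule 18): 00000000
Gen 12 (rule 154): 00000000
Gen 13 (rule 126): 00000000
Gen 14 (rule 18): 00000000
Gen 15 (rule 154): 00000000
Gen 16 (rule 126): 00000000
Gen 17 (rule 18): 00000000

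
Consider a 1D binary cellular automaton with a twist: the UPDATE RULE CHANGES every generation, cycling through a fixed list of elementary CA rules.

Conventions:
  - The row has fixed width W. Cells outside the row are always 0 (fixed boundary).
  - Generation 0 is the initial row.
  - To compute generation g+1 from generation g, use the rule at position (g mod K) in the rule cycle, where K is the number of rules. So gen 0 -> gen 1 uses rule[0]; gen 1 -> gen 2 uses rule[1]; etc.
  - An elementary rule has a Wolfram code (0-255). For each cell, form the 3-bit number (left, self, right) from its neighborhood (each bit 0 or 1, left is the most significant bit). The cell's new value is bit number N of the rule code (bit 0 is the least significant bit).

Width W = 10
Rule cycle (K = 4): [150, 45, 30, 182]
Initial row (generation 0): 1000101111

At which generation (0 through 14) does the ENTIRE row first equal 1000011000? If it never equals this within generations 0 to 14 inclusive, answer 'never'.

Answer: never

Derivation:
Gen 0: 1000101111
Gen 1 (rule 150): 1101100110
Gen 2 (rule 45): 1011000100
Gen 3 (rule 30): 1010101110
Gen 4 (rule 182): 1111110101
Gen 5 (rule 150): 0111100101
Gen 6 (rule 45): 0100000111
Gen 7 (rule 30): 1110001100
Gen 8 (rule 182): 0101010010
Gen 9 (rule 150): 1101011111
Gen 10 (rule 45): 1011110000
Gen 11 (rule 30): 1010001000
Gen 12 (rule 182): 1111011100
Gen 13 (rule 150): 0110001010
Gen 14 (rule 45): 0100101110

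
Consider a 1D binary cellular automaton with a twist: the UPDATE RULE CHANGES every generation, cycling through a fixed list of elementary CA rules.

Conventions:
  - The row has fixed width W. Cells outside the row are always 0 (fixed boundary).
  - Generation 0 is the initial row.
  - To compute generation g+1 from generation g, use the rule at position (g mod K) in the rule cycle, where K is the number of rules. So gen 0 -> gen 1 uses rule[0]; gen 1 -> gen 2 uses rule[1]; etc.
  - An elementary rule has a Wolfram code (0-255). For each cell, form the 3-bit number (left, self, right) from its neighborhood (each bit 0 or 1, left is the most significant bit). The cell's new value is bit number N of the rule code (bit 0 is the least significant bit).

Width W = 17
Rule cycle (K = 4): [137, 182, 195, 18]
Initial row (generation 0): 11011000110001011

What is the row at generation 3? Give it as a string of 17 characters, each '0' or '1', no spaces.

Answer: 01111111111110011

Derivation:
Gen 0: 11011000110001011
Gen 1 (rule 137): 10010010100100010
Gen 2 (rule 182): 11111111111110111
Gen 3 (rule 195): 01111111111110011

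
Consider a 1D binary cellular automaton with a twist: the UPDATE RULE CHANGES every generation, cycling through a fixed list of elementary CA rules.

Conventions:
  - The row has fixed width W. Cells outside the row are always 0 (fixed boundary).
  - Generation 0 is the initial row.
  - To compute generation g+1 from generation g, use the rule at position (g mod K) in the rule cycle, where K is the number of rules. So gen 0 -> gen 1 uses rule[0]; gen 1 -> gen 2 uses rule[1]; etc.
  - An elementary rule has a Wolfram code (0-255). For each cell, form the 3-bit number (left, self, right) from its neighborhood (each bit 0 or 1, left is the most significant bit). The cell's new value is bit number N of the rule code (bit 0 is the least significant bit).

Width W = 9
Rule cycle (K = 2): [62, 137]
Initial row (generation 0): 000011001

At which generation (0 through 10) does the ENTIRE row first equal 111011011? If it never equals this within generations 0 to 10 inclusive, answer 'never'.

Gen 0: 000011001
Gen 1 (rule 62): 000110111
Gen 2 (rule 137): 110100110
Gen 3 (rule 62): 101111101
Gen 4 (rule 137): 001111000
Gen 5 (rule 62): 011000100
Gen 6 (rule 137): 010010001
Gen 7 (rule 62): 111111011
Gen 8 (rule 137): 111110010
Gen 9 (rule 62): 100001111
Gen 10 (rule 137): 001101110

Answer: never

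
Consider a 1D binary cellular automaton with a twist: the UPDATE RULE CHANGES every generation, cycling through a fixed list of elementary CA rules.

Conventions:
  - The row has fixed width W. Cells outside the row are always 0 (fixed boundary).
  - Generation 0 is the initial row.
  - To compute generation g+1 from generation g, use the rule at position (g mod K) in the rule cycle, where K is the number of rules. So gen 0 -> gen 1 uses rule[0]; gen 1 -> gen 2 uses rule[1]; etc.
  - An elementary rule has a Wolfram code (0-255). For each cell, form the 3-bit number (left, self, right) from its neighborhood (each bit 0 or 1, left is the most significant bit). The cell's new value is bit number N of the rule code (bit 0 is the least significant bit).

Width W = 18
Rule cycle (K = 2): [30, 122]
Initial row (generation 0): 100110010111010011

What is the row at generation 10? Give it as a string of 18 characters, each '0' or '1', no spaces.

Answer: 100111010101101010

Derivation:
Gen 0: 100110010111010011
Gen 1 (rule 30): 111101110100011110
Gen 2 (rule 122): 100111011010110011
Gen 3 (rule 30): 111100010010101110
Gen 4 (rule 122): 100110101101011011
Gen 5 (rule 30): 111100101001010010
Gen 6 (rule 122): 100111010110101101
Gen 7 (rule 30): 111100010100101001
Gen 8 (rule 122): 100110101011010110
Gen 9 (rule 30): 111100101010010101
Gen 10 (rule 122): 100111010101101010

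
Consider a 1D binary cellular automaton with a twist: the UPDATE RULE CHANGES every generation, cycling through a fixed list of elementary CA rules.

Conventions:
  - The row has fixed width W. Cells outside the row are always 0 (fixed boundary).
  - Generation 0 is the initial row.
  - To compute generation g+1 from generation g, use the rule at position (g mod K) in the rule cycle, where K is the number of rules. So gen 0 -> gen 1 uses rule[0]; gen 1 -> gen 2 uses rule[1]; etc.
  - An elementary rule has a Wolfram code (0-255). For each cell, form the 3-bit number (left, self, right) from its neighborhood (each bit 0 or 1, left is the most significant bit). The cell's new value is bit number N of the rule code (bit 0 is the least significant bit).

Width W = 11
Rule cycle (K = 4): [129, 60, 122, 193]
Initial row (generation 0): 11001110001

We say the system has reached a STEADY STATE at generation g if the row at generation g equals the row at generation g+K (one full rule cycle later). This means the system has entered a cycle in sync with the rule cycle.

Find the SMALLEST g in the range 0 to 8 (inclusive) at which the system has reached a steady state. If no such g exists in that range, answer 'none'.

Gen 0: 11001110001
Gen 1 (rule 129): 00000100100
Gen 2 (rule 60): 00000110110
Gen 3 (rule 122): 00001111111
Gen 4 (rule 193): 11100111111
Gen 5 (rule 129): 01000011110
Gen 6 (rule 60): 01100010001
Gen 7 (rule 122): 11110101010
Gen 8 (rule 193): 01110000000
Gen 9 (rule 129): 00100111111
Gen 10 (rule 60): 00110100000
Gen 11 (rule 122): 01111010000
Gen 12 (rule 193): 00111000111

Answer: none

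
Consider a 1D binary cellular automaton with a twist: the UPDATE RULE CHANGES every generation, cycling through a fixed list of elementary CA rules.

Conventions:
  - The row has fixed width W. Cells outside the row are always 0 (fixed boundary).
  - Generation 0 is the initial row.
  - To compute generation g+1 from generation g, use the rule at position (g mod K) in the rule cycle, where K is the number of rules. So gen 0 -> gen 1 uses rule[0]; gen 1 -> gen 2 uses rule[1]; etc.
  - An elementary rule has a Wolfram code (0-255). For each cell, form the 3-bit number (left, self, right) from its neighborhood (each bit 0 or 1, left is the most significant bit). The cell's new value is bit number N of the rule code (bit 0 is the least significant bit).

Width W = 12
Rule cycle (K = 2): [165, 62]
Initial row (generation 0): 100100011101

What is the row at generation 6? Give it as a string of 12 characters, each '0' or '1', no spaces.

Gen 0: 100100011101
Gen 1 (rule 165): 100101001011
Gen 2 (rule 62): 111111111110
Gen 3 (rule 165): 011111111100
Gen 4 (rule 62): 110000000010
Gen 5 (rule 165): 000111111010
Gen 6 (rule 62): 001100000111

Answer: 001100000111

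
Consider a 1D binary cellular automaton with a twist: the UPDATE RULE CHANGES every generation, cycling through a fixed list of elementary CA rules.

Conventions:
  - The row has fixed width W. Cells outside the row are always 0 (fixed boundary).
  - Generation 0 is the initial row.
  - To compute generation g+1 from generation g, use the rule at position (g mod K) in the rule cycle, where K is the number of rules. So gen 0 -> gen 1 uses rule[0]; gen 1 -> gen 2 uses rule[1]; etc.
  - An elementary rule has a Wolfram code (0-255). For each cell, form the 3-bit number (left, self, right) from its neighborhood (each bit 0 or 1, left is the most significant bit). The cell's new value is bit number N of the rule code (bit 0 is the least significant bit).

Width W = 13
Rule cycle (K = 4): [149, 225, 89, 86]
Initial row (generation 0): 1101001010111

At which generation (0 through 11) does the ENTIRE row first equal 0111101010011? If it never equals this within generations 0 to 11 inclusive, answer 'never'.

Gen 0: 1101001010111
Gen 1 (rule 149): 0001101010010
Gen 2 (rule 225): 1100110100000
Gen 3 (rule 89): 1110110011111
Gen 4 (rule 86): 0010011100001
Gen 5 (rule 149): 1011001011101
Gen 6 (rule 225): 0101000101110
Gen 7 (rule 89): 0000110001011
Gen 8 (rule 86): 0001011011001
Gen 9 (rule 149): 1101000000101
Gen 10 (rule 225): 0110011110010
Gen 11 (rule 89): 0111010011001

Answer: never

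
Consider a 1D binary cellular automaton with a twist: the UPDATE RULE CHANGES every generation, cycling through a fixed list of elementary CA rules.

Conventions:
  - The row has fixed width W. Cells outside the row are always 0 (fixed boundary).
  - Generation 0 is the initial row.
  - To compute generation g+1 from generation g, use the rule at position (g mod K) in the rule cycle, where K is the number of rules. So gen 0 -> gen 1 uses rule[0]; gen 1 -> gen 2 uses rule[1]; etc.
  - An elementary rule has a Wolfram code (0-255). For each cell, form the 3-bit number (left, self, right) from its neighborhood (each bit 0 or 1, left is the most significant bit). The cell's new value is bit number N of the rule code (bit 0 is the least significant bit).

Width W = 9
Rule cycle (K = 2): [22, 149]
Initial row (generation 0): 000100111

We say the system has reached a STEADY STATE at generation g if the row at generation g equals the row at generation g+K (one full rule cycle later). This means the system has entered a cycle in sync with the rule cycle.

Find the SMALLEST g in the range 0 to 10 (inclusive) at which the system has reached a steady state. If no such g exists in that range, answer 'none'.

Gen 0: 000100111
Gen 1 (rule 22): 001111000
Gen 2 (rule 149): 100110111
Gen 3 (rule 22): 111000000
Gen 4 (rule 149): 010111111
Gen 5 (rule 22): 110000000
Gen 6 (rule 149): 001111111
Gen 7 (rule 22): 010000000
Gen 8 (rule 149): 011111111
Gen 9 (rule 22): 100000000
Gen 10 (rule 149): 111111111
Gen 11 (rule 22): 000000000
Gen 12 (rule 149): 111111111

Answer: 10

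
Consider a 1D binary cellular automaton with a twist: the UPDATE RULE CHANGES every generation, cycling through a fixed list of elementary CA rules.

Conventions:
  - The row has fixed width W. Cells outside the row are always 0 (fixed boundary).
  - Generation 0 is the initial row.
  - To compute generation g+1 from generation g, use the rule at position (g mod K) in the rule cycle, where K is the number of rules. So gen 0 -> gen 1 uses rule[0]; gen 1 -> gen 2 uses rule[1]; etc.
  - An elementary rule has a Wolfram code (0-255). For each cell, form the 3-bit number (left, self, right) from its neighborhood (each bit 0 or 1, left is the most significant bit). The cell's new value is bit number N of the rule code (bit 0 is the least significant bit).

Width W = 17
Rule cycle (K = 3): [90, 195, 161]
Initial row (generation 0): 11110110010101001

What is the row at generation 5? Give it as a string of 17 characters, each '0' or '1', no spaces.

Gen 0: 11110110010101001
Gen 1 (rule 90): 10010111100000110
Gen 2 (rule 195): 00100011101111010
Gen 3 (rule 161): 10001001010110100
Gen 4 (rule 90): 01010110000110010
Gen 5 (rule 195): 10000010111010100

Answer: 10000010111010100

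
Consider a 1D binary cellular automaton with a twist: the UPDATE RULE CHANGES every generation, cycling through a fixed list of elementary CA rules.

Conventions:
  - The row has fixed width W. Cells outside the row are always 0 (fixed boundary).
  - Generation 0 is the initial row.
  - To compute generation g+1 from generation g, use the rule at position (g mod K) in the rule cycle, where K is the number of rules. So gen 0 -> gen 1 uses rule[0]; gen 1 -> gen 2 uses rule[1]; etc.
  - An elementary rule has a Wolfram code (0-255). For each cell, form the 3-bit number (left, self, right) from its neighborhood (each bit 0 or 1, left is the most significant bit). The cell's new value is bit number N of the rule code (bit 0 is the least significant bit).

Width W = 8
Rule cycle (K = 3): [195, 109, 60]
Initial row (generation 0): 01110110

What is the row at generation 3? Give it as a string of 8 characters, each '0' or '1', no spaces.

Gen 0: 01110110
Gen 1 (rule 195): 10110010
Gen 2 (rule 109): 11110010
Gen 3 (rule 60): 10001011

Answer: 10001011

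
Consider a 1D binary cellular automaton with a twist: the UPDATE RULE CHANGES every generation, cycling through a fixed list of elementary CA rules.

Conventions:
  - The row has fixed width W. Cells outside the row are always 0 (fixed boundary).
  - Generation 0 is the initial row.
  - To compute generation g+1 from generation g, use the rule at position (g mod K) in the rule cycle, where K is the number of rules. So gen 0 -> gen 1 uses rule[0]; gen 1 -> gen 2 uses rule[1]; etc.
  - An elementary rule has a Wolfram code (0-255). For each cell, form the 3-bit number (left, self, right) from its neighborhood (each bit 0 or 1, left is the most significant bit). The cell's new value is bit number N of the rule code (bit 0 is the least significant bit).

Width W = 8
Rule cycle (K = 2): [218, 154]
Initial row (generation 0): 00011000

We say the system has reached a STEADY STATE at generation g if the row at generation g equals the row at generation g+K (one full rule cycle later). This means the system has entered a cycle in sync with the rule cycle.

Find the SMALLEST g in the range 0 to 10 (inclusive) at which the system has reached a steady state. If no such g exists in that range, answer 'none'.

Gen 0: 00011000
Gen 1 (rule 218): 00111100
Gen 2 (rule 154): 01111010
Gen 3 (rule 218): 11111001
Gen 4 (rule 154): 11110110
Gen 5 (rule 218): 11110111
Gen 6 (rule 154): 11100110
Gen 7 (rule 218): 11111111
Gen 8 (rule 154): 11111110
Gen 9 (rule 218): 11111111
Gen 10 (rule 154): 11111110
Gen 11 (rule 218): 11111111
Gen 12 (rule 154): 11111110

Answer: 7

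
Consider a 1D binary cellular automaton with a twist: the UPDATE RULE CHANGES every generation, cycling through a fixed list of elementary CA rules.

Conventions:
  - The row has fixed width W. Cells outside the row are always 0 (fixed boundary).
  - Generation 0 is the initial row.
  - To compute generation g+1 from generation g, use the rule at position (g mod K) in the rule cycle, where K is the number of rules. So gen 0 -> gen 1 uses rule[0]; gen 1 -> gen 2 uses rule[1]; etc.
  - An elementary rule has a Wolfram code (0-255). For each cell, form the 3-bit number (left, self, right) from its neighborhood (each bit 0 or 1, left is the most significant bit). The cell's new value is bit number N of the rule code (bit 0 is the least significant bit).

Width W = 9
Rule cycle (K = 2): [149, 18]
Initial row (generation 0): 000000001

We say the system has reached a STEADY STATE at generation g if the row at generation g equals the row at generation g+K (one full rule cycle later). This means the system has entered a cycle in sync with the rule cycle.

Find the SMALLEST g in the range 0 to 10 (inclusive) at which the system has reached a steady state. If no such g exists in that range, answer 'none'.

Gen 0: 000000001
Gen 1 (rule 149): 111111101
Gen 2 (rule 18): 000000000
Gen 3 (rule 149): 111111111
Gen 4 (rule 18): 000000000
Gen 5 (rule 149): 111111111
Gen 6 (rule 18): 000000000
Gen 7 (rule 149): 111111111
Gen 8 (rule 18): 000000000
Gen 9 (rule 149): 111111111
Gen 10 (rule 18): 000000000
Gen 11 (rule 149): 111111111
Gen 12 (rule 18): 000000000

Answer: 2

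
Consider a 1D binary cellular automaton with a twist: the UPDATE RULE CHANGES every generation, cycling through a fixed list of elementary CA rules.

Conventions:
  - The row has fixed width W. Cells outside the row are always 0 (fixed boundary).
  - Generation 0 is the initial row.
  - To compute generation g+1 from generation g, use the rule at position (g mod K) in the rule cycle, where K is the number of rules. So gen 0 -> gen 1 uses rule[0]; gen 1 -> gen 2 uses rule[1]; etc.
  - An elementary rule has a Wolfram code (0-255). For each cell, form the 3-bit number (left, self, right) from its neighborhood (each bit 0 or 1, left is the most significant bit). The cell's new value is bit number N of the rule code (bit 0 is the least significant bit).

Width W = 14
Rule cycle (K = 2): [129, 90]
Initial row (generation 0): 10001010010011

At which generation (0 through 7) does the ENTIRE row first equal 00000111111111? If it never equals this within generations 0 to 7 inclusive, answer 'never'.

Gen 0: 10001010010011
Gen 1 (rule 129): 00100000000000
Gen 2 (rule 90): 01010000000000
Gen 3 (rule 129): 00000111111111
Gen 4 (rule 90): 00001100000001
Gen 5 (rule 129): 11100001111100
Gen 6 (rule 90): 10110011000110
Gen 7 (rule 129): 00000000010000

Answer: 3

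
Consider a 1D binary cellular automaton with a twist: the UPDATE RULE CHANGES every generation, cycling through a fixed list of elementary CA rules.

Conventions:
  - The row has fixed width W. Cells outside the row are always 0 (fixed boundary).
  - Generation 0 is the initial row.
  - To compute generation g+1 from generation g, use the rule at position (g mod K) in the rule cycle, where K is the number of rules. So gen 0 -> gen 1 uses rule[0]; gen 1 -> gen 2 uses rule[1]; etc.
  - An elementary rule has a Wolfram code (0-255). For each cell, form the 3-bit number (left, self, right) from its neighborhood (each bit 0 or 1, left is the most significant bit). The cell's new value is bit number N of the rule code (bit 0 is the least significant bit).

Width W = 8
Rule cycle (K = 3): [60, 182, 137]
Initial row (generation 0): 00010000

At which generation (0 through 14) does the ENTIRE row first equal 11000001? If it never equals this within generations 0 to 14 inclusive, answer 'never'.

Gen 0: 00010000
Gen 1 (rule 60): 00011000
Gen 2 (rule 182): 00100100
Gen 3 (rule 137): 10000001
Gen 4 (rule 60): 11000001
Gen 5 (rule 182): 00100011
Gen 6 (rule 137): 10001010
Gen 7 (rule 60): 11001111
Gen 8 (rule 182): 00110110
Gen 9 (rule 137): 10100100
Gen 10 (rule 60): 11110110
Gen 11 (rule 182): 01101001
Gen 12 (rule 137): 01000000
Gen 13 (rule 60): 01100000
Gen 14 (rule 182): 10010000

Answer: 4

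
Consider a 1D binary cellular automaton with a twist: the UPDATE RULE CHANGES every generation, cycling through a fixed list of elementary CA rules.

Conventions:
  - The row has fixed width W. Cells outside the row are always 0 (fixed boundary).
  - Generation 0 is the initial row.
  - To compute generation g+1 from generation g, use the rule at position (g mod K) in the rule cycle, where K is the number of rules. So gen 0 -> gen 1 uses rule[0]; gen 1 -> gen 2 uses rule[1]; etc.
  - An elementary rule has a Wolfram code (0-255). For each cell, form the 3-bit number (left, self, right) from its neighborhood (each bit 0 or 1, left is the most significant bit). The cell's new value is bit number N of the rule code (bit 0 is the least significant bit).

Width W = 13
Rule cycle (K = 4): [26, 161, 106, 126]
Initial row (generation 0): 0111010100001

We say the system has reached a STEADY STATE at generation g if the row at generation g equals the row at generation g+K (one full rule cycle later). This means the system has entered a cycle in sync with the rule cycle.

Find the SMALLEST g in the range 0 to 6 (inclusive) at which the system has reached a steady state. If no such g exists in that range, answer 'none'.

Gen 0: 0111010100001
Gen 1 (rule 26): 1100000010010
Gen 2 (rule 161): 0001111000000
Gen 3 (rule 106): 0011001000000
Gen 4 (rule 126): 0111111100000
Gen 5 (rule 26): 1100000010000
Gen 6 (rule 161): 0001111000111
Gen 7 (rule 106): 0011001001101
Gen 8 (rule 126): 0111111111111
Gen 9 (rule 26): 1100000000000
Gen 10 (rule 161): 0001111111111

Answer: none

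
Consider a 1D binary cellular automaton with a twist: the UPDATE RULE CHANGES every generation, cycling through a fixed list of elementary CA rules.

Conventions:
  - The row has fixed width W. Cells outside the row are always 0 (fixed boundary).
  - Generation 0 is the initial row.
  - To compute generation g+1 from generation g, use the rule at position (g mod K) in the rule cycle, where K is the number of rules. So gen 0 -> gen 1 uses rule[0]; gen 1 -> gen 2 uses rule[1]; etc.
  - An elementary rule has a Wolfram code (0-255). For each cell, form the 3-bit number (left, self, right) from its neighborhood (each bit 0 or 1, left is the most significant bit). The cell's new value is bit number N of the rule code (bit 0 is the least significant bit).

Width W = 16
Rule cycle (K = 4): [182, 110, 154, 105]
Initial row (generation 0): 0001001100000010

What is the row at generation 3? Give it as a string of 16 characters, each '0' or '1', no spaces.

Answer: 1101100101011000

Derivation:
Gen 0: 0001001100000010
Gen 1 (rule 182): 0011110010000111
Gen 2 (rule 110): 0110010110001101
Gen 3 (rule 154): 1101100101011000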